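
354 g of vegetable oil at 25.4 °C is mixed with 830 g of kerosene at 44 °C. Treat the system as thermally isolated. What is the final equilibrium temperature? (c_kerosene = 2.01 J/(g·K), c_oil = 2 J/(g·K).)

T_f ≈ 38.5 °C

Let T be the final temperature. ΣQ_i = 0:
830·2.01·(T − 44) + 354·2·(T − 25.4) = 0
1668.3(T − 44) + 708(T − 25.4) = 0
2376.3 T = 91388
T = 91388/2376.3 ≈ 38.46 °C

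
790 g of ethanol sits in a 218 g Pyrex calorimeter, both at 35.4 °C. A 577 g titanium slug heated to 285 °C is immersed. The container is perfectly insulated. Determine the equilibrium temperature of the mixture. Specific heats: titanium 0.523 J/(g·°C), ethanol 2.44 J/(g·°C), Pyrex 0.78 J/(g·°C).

T_f ≈ 66.8 °C

Conservation of energy gives ΣQ = 0:
577·0.523·(T − 285) + 790·2.44·(T − 35.4) + 218·0.78·(T − 35.4) = 0
301.77(T − 285) + 1927.6(T − 35.4) + 170.04(T − 35.4) = 0
2399.4 T = 160261
T = 160261/2399.4 ≈ 66.79 °C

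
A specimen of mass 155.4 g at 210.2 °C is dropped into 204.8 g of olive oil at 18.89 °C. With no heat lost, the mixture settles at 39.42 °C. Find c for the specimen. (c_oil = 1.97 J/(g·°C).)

m_s c (T_s − T_f) = m_oil c_oil (T_f − T_0):
155.4·c·(210.2 − 39.42) = 204.8·1.97·(39.42 − 18.89)
26539 c = 8283  ⇒  c ≈ 0.3121 J/(g·°C)

c ≈ 0.312 J/(g·°C)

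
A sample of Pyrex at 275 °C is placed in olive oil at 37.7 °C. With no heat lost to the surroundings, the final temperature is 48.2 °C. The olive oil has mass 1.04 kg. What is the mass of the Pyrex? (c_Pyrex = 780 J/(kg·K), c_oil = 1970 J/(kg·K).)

Setting the total heat transfer to zero:
m·780·(48.2 − 275) + 1.04·1970·(48.2 − 37.7) = 0
-176904 m = -21512
m = -21512/-176904 ≈ 0.1216 kg

m ≈ 0.122 kg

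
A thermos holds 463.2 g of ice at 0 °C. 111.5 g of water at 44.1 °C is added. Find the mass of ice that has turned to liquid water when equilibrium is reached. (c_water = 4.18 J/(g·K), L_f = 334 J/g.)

m_melted ≈ 61.5 g

Water can give up m c ΔT = 111.5×4.18×44.1 = 20554 J before reaching 0 °C.
Melting all 463.2 g of ice would need 463.2×334 = 154709 J.
20554 J < 154709 J, so only part of the ice melts and the system sits at 0 °C.
m_melt = 20554 / L_f = 61.54 g.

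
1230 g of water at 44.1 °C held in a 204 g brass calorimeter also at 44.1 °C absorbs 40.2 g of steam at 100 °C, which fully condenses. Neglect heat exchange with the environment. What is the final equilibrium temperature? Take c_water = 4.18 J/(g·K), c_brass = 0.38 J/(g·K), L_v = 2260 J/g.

T_f ≈ 62.7 °C

Conservation of energy gives ΣQ = 0:
condense steam: −40.2×2260 = −90852; condensate cools 100→T: 40.2×4.18×(T − 100) = 168.04(T − 100); original water: 5141.4(T − 44.1); brass cup: 204×0.38×(T − 44.1) = 77.52(T − 44.1)
5387 T = 90852 + 16804 + 230154 = 337810
T ≈ 62.71 °C, under the boiling point, so the assumption holds.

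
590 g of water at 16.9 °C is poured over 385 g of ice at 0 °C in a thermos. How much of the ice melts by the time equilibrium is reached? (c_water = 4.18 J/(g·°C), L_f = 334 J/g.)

m_melted ≈ 125 g

Cooling the water to 0 °C releases 590×4.18×16.9 = 41679 J.
To melt every bit of ice: 385×334 = 128590 J.
That's not enough to melt it all — equilibrium is at 0 °C with ice remaining.
m_melted×334 = 41679  ⇒  m_melted ≈ 124.8 g.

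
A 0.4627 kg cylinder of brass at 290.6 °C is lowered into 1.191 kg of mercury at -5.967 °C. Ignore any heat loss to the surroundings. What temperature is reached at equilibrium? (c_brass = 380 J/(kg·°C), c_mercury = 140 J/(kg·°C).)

T_f = Σ m_i c_i T_i / Σ m_i c_i:
T_f = (175.83·290.6 + 166.74·(-5.967)) / (175.83 + 166.74)
    = 50100 / 342.57 ≈ 146.25 °C

T_f ≈ 146.2 °C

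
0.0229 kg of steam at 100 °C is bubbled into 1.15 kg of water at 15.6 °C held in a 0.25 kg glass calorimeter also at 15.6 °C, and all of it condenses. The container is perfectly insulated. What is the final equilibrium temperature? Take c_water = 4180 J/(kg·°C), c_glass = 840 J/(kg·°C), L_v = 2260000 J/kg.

Setting the total heat transfer to zero:
latent heat released on condensation: 0.0229·2260000 = 51754; condensate cools 100→T: 0.0229·4180·(T − 100) = 95.72(T − 100); original water: 4807(T − 15.6); cup: 210(T − 15.6)
5112.7 T = 51754 + 9572.2 + 78265 = 139591
T ≈ 27.30 °C (< 100 °C, so full condensation is consistent).

T_f ≈ 27.3 °C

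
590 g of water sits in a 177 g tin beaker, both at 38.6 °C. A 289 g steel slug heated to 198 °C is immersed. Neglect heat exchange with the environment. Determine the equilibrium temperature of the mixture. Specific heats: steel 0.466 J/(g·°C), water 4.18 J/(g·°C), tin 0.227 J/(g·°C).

Heat gained plus heat lost sum to zero:
289×0.466×(T − 198) + 590×4.18×(T − 38.6) + 177×0.227×(T − 38.6) = 0
134.67(T − 198) + 2466.2(T − 38.6) + 40.18(T − 38.6) = 0
2641.1 T = 123412
T = 123412/2641.1 ≈ 46.73 °C

T_f ≈ 46.7 °C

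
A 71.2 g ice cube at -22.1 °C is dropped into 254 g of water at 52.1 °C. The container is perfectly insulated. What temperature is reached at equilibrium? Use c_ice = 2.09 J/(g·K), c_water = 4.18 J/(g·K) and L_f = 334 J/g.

Taking heat into each body as positive, Σ m c ΔT = 0:
ice -22.1→0 °C: 71.2·2.09·22.1 = 3288.7; melt ice: 71.2·334 = 23781; meltwater 0→T: 71.2·4.18·T = 297.62 T; water cools: 254·4.18·(T − 52.1) = 1061.7(T − 52.1)
1359.3 T = 55316 − 27069 = 28246
T ≈ 20.78 °C. Since T > 0 °C, the all-ice-melts assumption holds.

T_f ≈ 20.8 °C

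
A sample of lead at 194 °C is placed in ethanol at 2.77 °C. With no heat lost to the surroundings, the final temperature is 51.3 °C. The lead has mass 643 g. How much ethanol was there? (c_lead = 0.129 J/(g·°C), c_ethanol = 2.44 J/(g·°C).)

m ≈ 100 g

Taking heat into each body as positive, Σ m c ΔT = 0:
643×0.129×(51.3 − 194) + m×2.44×(51.3 − 2.77) = 0
118.41 m = 11837
m = 11837/118.41 ≈ 99.96 g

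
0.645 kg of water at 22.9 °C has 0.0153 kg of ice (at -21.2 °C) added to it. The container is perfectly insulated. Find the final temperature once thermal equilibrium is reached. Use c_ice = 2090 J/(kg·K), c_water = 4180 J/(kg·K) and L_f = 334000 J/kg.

T_f ≈ 20.3 °C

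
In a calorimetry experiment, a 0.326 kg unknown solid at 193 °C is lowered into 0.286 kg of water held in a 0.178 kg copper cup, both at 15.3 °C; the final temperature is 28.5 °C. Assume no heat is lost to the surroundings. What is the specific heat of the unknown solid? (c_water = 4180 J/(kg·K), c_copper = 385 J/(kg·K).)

c ≈ 311 J/(kg·K)

Heat gained plus heat lost sum to zero:
0.326·c·(28.5 − 193) + 0.286·4180·(28.5 − 15.3) + 0.178·385·(28.5 − 15.3) = 0
-53.63 c = -16685
c = -16685/-53.63 ≈ 311.1 J/(kg·K)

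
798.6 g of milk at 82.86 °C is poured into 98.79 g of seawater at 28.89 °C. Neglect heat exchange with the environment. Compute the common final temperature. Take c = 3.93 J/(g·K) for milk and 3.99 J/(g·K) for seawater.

T_f ≈ 76.8 °C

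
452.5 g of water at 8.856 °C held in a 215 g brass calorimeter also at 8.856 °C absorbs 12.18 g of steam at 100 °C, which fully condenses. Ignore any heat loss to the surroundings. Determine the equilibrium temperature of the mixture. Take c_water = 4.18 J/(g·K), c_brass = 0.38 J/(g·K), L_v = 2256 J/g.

T_f ≈ 24.7 °C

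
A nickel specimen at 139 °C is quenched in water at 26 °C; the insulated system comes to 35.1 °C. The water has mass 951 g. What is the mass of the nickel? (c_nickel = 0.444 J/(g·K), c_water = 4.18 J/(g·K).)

Heat lost by the nickel = heat gained by the water:
m×0.444×(139 − 35.1) = 951×4.18×(35.1 − 26)
46.13 m = 36174  ⇒  m ≈ 784.2 g

m ≈ 784 g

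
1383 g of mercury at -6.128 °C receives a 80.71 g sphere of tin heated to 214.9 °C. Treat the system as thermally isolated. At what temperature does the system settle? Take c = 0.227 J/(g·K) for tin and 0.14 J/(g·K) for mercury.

T_f ≈ 13.0 °C

With ΣQ=0 the equilibrium temperature is the m·c-weighted mean:
T_f = (18.32·214.9 + 193.62·(-6.128)) / (18.32 + 193.62)
    = 2750.7 / 211.94 ≈ 12.98 °C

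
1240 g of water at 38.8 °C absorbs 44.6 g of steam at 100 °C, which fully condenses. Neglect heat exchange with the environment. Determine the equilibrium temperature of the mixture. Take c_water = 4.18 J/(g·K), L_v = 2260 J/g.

T_f ≈ 59.7 °C

Setting the total heat transfer to zero:
latent heat released on condensation: 44.6×2260 = 100796; condensed water 100 °C→T: 186.43(T − 100); original water: 5183.2(T − 38.8)
5369.6 T = 100796 + 18643 + 201108 = 320547
T ≈ 59.70 °C (< 100 °C, so full condensation is consistent).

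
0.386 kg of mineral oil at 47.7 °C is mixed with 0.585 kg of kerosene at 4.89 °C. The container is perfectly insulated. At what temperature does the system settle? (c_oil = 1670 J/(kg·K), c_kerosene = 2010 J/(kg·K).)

Energy conservation, ΣQ = 0:
0.386*1670*(T − 47.7) + 0.585*2010*(T − 4.89) = 0
644.62(T − 47.7) + 1175.8(T − 4.89) = 0
1820.5 T = 36498
T ≈ 20.05 °C

T_f ≈ 20.0 °C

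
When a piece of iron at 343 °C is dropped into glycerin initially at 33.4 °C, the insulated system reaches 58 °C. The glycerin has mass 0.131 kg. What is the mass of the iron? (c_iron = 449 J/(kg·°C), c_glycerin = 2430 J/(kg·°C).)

Let T be the final temperature. ΣQ_i = 0:
m·449·(58 − 343) + 0.131·2430·(58 − 33.4) = 0
-127965 m = -7830.9
m = -7830.9/-127965 ≈ 0.0612 kg

m ≈ 0.0612 kg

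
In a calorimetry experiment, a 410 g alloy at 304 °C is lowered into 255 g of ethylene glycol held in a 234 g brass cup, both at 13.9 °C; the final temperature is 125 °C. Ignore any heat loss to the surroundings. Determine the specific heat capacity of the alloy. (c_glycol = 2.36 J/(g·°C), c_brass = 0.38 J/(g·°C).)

Conservation of energy gives ΣQ = 0:
410×c×(125 − 304) + 255×2.36×(125 − 13.9) + 234×0.38×(125 − 13.9) = 0
-73390 c = -76739
c = -76739/-73390 ≈ 1.046 J/(g·°C)

c ≈ 1.05 J/(g·°C)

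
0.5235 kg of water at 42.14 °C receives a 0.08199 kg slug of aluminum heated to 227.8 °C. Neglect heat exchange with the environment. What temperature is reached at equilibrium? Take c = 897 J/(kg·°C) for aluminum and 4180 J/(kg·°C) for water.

T_f = Σ m_i c_i T_i / Σ m_i c_i:
T_f = (73.55·227.8 + 2188.2·42.14) / (73.55 + 2188.2)
    = 108966 / 2261.8 ≈ 48.18 °C

T_f ≈ 48.2 °C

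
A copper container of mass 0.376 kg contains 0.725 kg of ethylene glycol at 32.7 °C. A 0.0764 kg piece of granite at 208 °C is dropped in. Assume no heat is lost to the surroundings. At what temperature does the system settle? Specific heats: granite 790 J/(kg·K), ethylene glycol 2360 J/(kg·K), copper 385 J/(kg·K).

T_f ≈ 38.2 °C

Taking heat into each body as positive, Σ m c ΔT = 0:
0.0764*790*(T − 208) + 0.725*2360*(T − 32.7) + 0.376*385*(T − 32.7) = 0
1916.1 T = 73237
T ≈ 38.22 °C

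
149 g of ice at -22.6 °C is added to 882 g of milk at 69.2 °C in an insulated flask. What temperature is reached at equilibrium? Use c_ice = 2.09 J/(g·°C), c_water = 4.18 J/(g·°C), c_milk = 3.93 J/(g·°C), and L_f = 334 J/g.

T_f ≈ 44.8 °C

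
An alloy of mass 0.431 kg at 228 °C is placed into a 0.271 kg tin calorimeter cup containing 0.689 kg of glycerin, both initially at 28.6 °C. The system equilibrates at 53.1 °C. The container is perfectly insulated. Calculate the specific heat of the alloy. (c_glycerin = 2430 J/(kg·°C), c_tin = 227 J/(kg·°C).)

Net heat exchanged in the isolated system is zero:
0.431×c×(53.1 − 228) + 0.689×2430×(53.1 − 28.6) + 0.271×227×(53.1 − 28.6) = 0
-75.38 c = -42527
c = -42527/-75.38 ≈ 564.2 J/(kg·°C)

c ≈ 564 J/(kg·°C)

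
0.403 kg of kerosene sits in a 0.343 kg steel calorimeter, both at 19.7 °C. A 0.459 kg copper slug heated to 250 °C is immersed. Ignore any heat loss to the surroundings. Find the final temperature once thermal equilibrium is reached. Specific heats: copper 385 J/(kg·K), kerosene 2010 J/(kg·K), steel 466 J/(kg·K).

T_f ≈ 55.2 °C

T_f is the heat-capacity-weighted average of the initial temperatures:
T_f = (176.72·250 + 810.03·19.7 + 159.84·19.7) / (176.72 + 810.03 + 159.84)
    = 63285 / 1146.6 ≈ 55.19 °C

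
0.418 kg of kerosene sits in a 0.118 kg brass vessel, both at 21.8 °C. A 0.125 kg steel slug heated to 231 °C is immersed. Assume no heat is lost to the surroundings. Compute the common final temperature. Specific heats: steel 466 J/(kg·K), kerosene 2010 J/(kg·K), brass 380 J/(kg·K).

Let T be the final temperature. ΣQ_i = 0:
0.125×466×(T − 231) + 0.418×2010×(T − 21.8) + 0.118×380×(T − 21.8) = 0
943.27 T = 32749
T = 32749 / 943.27 = 34.7 °C

T_f ≈ 34.7 °C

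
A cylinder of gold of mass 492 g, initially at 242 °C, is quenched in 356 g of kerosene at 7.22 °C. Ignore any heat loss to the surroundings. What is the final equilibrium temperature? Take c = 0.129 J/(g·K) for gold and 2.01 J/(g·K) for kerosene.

Let T be the final temperature. ΣQ_i = 0:
492·0.129·(T − 242) + 356·2.01·(T − 7.22) = 0
63.47(T − 242) + 715.56(T − 7.22) = 0
779.03 T = 20526
T = 20526/779.03 ≈ 26.35 °C

T_f ≈ 26.3 °C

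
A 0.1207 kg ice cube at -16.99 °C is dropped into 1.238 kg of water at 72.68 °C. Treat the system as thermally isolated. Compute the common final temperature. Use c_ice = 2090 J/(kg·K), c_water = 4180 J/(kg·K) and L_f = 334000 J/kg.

Energy balance with sensible and latent terms:
warm ice to 0 °C: 0.1207×2090×(0 − (-16.99)) = 4285.9
  fusion: m_ice L_f = 0.1207×334000 = 40314
  warm the meltwater: 504.53 T
  water cools: 1.238×4180×(T − 72.68) = 5174.8(T − 72.68)
5679.4 T = 376107 − 44600 = 331508
T ≈ 58.37 °C. Since T > 0 °C, the all-ice-melts assumption holds.

T_f ≈ 58.4 °C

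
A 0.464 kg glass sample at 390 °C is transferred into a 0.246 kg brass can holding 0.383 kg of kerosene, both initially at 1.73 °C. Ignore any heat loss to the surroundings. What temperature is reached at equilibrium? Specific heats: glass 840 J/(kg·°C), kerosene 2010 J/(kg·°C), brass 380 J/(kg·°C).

Setting the total heat transfer to zero:
0.464×840×(T − 390) + 0.383×2010×(T − 1.73) + 0.246×380×(T − 1.73) = 0
389.76(T − 390) + 769.83(T − 1.73) + 93.48(T − 1.73) = 0
1253.1 T = 153500
T = 153500/1253.1 ≈ 122.50 °C

T_f ≈ 122.5 °C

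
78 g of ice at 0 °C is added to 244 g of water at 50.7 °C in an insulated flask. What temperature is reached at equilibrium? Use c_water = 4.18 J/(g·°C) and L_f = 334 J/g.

T_f ≈ 19.1 °C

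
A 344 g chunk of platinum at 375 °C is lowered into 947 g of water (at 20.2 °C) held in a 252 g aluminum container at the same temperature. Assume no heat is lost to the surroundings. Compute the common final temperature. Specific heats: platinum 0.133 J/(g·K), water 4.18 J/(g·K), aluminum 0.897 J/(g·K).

T_f ≈ 24.0 °C

Let T be the final temperature. ΣQ_i = 0:
344*0.133*(T − 375) + 947*4.18*(T − 20.2) + 252*0.897*(T − 20.2) = 0
45.75(T − 375) + 3958.5(T − 20.2) + 226.04(T − 20.2) = 0
4230.3 T = 101684
T = 101684 / 4230.3 = 24 °C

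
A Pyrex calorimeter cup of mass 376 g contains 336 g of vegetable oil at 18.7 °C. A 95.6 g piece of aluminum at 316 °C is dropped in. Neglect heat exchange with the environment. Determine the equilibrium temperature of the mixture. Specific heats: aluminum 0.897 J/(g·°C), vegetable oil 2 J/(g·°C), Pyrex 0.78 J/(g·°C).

T_f ≈ 43.0 °C

With ΣQ=0 the equilibrium temperature is the m·c-weighted mean:
T_f = (85.75·316 + 672·18.7 + 293.28·18.7) / (85.75 + 672 + 293.28)
    = 45149 / 1051 ≈ 42.96 °C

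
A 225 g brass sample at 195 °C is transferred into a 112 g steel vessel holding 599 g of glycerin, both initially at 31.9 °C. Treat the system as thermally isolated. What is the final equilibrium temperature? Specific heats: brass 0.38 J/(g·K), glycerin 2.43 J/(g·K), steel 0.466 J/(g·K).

T_f ≈ 40.7 °C

Heat gained plus heat lost sum to zero:
225×0.38×(T − 195) + 599×2.43×(T − 31.9) + 112×0.466×(T − 31.9) = 0
85.5(T − 195) + 1455.6(T − 31.9) + 52.19(T − 31.9) = 0
(85.5 + 1455.6 + 52.19) T = 85.5×195 + 1455.6×31.9 + 52.19×31.9
T ≈ 40.65 °C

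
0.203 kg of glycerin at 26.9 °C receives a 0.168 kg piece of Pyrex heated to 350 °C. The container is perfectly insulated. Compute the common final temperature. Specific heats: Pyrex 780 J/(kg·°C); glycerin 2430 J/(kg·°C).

Set heat shed by the hot body equal to heat absorbed by the cold body:
0.168×780×(350 − T) = 0.203×2430×(T − 26.9)
131.04(350 − T) = 493.29(T − 26.9)
624.33 T = 59134  ⇒  T ≈ 94.72 °C

T_f ≈ 94.7 °C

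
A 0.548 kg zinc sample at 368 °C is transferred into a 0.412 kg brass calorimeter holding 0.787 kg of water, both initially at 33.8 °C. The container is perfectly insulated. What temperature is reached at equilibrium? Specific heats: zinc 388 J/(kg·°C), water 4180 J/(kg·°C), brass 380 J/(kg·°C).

T_f ≈ 53.2 °C

Taking heat into each body as positive, Σ m c ΔT = 0:
0.548×388×(T − 368) + 0.787×4180×(T − 33.8) + 0.412×380×(T − 33.8) = 0
212.62(T − 368) + 3289.7(T − 33.8) + 156.56(T − 33.8) = 0
(212.62 + 3289.7 + 156.56) T = 212.62×368 + 3289.7×33.8 + 156.56×33.8
T = 194728/3658.8 ≈ 53.22 °C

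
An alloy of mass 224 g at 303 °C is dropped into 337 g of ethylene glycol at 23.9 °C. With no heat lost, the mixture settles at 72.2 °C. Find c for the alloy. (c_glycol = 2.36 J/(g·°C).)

c ≈ 0.743 J/(g·°C)

m_s c (T_s − T_f) = m_glycol c_glycol (T_f − T_0):
224·c·(303 − 72.2) = 337·2.36·(72.2 − 23.9)
51699 c = 38414  ⇒  c ≈ 0.743 J/(g·°C)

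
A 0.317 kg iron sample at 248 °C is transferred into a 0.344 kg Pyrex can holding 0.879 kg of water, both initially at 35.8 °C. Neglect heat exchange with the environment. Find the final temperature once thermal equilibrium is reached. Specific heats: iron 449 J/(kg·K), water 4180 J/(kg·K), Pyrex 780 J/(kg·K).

T_f ≈ 43.2 °C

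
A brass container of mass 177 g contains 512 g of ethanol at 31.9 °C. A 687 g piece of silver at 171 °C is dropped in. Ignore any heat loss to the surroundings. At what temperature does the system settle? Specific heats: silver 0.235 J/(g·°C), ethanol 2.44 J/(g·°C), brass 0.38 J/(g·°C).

T_f ≈ 47.1 °C

Let T be the final temperature. ΣQ_i = 0:
687·0.235·(T − 171) + 512·2.44·(T − 31.9) + 177·0.38·(T − 31.9) = 0
161.44(T − 171) + 1249.3(T − 31.9) + 67.26(T − 31.9) = 0
1478 T = 69605
T = 69605/1478 ≈ 47.09 °C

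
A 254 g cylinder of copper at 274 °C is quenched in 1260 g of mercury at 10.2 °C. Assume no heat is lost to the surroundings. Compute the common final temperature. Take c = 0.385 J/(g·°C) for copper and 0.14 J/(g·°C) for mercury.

T_f ≈ 104.3 °C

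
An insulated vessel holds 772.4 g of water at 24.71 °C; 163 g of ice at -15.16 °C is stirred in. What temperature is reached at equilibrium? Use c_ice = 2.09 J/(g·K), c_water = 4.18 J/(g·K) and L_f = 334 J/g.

T_f ≈ 5.2 °C

Net heat exchanged in the isolated system is zero:
ice -15.16→0 °C: 163×2.09×15.16 = 5164.6; fusion: m_ice L_f = 163×334 = 54442; meltwater 0→T: 163×4.18×T = 681.34 T; water cools: 772.4×4.18×(T − 24.71) = 3228.6(T − 24.71)
3910 T = 79779 − 59607 = 20173
T ≈ 5.16 °C (positive, so assuming full melt was valid).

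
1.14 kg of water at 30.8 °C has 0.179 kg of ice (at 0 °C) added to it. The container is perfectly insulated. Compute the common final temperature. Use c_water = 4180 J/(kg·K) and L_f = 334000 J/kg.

T_f ≈ 15.8 °C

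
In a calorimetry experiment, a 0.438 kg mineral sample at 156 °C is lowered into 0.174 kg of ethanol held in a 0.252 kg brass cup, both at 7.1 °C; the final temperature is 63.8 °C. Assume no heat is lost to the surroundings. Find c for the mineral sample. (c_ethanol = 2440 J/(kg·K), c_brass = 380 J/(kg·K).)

c ≈ 731 J/(kg·K)

Let T be the final temperature. ΣQ_i = 0:
0.438×c×(63.8 − 156) + 0.174×2440×(63.8 − 7.1) + 0.252×380×(63.8 − 7.1) = 0
-40.38 c = -29502
c = -29502/-40.38 ≈ 730.5 J/(kg·K)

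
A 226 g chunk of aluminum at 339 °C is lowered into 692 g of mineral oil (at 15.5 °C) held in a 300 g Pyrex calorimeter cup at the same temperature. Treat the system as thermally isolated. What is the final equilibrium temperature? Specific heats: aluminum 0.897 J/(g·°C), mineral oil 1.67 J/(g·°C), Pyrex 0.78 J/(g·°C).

Taking heat into each body as positive, Σ m c ΔT = 0:
226*0.897*(T − 339) + 692*1.67*(T − 15.5) + 300*0.78*(T − 15.5) = 0
1592.4 T = 90262
T ≈ 56.68 °C

T_f ≈ 56.7 °C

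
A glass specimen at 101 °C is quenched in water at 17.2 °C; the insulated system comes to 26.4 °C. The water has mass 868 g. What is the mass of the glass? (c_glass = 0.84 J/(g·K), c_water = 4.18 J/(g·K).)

m ≈ 533 g

|Q_glass| = |Q_water|:
m·0.84·(101 − 26.4) = 868·4.18·(26.4 − 17.2)
62.66 m = 33380  ⇒  m ≈ 532.7 g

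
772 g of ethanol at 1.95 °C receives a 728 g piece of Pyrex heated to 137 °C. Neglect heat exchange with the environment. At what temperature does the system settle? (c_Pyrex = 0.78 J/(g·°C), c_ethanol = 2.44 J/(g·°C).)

T_f = Σ m_i c_i T_i / Σ m_i c_i:
T_f = (567.84·137 + 1883.7·1.95) / (567.84 + 1883.7)
    = 81467 / 2451.5 ≈ 33.23 °C

T_f ≈ 33.2 °C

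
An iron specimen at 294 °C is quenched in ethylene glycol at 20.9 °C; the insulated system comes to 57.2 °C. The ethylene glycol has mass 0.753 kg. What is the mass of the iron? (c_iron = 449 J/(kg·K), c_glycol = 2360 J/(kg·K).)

m ≈ 0.607 kg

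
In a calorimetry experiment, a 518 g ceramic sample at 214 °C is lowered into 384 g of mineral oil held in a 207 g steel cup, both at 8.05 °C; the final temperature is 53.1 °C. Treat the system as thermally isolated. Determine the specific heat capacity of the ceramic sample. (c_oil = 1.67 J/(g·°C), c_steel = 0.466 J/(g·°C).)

c ≈ 0.399 J/(g·°C)

Energy conservation, ΣQ = 0:
518·c·(53.1 − 214) + 384·1.67·(53.1 − 8.05) + 207·0.466·(53.1 − 8.05) = 0
-83346 c = -33235
c = -33235/-83346 ≈ 0.3988 J/(g·°C)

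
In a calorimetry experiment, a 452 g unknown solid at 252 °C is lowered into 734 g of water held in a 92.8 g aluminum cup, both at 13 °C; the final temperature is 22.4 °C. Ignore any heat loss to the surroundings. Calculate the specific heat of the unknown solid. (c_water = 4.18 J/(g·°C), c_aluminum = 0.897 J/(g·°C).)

Let T be the final temperature. ΣQ_i = 0:
452·c·(22.4 − 252) + 734·4.18·(22.4 − 13) + 92.8·0.897·(22.4 − 13) = 0
-103779 c = -29623
c = -29623/-103779 ≈ 0.2854 J/(g·°C)

c ≈ 0.285 J/(g·°C)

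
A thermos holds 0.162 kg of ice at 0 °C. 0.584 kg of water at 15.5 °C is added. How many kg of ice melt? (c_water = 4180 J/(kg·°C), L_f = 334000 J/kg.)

Heat available from the water dropping to 0 °C: 0.584·4180·15.5 = 37837 J.
Melting all 0.162 kg of ice would need 0.162·334000 = 54108 J.
That's not enough to melt it all — equilibrium is at 0 °C with ice remaining.
m_melt = 37837 / L_f = 0.1133 kg.

m_melted ≈ 0.113 kg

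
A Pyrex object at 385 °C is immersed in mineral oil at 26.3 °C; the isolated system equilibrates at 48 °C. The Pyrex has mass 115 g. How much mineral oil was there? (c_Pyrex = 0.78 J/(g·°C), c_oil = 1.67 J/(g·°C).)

|Q_Pyrex| = |Q_oil|:
115·0.78·(385 − 48) = m·1.67·(48 − 26.3)
36.24 m = 30229  ⇒  m ≈ 834.2 g

m ≈ 834 g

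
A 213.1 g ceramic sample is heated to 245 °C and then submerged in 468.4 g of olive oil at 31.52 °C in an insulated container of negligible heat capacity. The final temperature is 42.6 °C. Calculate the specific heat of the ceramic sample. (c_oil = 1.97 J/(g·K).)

c ≈ 0.237 J/(g·K)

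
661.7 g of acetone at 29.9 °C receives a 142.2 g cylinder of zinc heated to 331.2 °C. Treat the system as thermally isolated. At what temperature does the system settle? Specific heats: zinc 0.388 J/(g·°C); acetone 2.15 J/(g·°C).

T_f ≈ 41.1 °C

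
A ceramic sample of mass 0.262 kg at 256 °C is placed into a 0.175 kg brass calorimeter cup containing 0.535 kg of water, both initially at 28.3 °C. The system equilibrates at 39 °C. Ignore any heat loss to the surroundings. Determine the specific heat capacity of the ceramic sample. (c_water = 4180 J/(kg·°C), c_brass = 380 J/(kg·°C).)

c ≈ 433 J/(kg·°C)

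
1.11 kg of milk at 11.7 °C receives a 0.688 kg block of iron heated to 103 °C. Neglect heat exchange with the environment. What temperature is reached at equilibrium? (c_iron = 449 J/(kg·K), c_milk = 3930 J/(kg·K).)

T_f ≈ 17.7 °C

|Q_iron| = |Q_milk|:
0.688×449×(103 − T) = 1.11×3930×(T − 11.7)
308.91(103 − T) = 4362.3(T − 11.7)
4671.2 T = 82857  ⇒  T ≈ 17.74 °C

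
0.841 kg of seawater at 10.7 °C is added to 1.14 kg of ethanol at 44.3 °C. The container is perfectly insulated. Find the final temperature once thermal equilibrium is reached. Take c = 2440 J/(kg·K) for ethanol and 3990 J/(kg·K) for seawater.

T_f is the heat-capacity-weighted average of the initial temperatures:
T_f = (2781.6·44.3 + 3355.6·10.7) / (2781.6 + 3355.6)
    = 159130 / 6137.2 ≈ 25.93 °C

T_f ≈ 25.9 °C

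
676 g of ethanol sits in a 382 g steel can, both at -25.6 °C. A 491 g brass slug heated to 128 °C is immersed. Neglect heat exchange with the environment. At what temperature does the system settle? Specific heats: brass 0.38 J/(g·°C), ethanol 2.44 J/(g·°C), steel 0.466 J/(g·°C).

T_f ≈ -11.4 °C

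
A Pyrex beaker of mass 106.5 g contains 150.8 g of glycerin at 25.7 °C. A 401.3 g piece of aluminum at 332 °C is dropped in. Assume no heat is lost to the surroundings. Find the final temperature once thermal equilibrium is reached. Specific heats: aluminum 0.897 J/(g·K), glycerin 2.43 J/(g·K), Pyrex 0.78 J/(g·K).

T_f ≈ 161.9 °C

Setting the total heat transfer to zero:
401.3×0.897×(T − 332) + 150.8×2.43×(T − 25.7) + 106.5×0.78×(T − 25.7) = 0
(359.97 + 366.44 + 83.07) T = 359.97×332 + 366.44×25.7 + 83.07×25.7
T = 131061/809.48 ≈ 161.91 °C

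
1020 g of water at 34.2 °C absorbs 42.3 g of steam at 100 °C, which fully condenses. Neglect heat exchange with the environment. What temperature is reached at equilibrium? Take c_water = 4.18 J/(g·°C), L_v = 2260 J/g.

T_f ≈ 58.3 °C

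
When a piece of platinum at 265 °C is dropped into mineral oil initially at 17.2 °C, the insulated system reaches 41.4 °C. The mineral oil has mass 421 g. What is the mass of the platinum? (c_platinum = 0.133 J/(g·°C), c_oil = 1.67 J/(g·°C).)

Taking heat into each body as positive, Σ m c ΔT = 0:
m·0.133·(41.4 − 265) + 421·1.67·(41.4 − 17.2) = 0
-29.74 m = -17014
m = -17014/-29.74 ≈ 572.1 g

m ≈ 572 g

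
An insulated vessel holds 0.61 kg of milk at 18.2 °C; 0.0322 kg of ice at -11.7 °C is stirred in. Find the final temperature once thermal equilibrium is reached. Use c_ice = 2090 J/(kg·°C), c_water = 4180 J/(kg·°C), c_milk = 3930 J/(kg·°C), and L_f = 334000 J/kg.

Net heat exchanged in the isolated system is zero:
warm ice to 0 °C: 0.0322×2090×(0 − (-11.7)) = 787.39
  melt ice: 0.0322×334000 = 10755
  meltwater 0→T: 0.0322×4180×T = 134.6 T
  milk cools: 0.61×3930×(T − 18.2) = 2397.3(T − 18.2)
2531.9 T = 43631 − 11542 = 32089
T ≈ 12.67 °C. Since T > 0 °C, the all-ice-melts assumption holds.

T_f ≈ 12.7 °C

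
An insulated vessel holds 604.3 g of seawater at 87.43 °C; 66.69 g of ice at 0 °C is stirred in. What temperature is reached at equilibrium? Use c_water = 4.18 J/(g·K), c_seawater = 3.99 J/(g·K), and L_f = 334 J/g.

Let T be the final temperature. ΣQ_i = 0:
melt ice: 66.69×334 = 22274; meltwater 0→T: 66.69×4.18×T = 278.76 T; seawater: 2411.2(T − 87.43)
2689.9 T = 210807 − 22274 = 188533
T ≈ 70.09 °C — above 0 °C, consistent with complete melting.

T_f ≈ 70.1 °C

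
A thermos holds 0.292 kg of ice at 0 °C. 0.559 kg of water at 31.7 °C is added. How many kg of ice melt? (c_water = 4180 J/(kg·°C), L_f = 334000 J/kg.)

m_melted ≈ 0.222 kg

Cooling the water to 0 °C releases 0.559×4180×31.7 = 74071 J.
Fully melting the ice requires m_ice L_f = 0.292×334000 = 97528 J.
That's not enough to melt it all — equilibrium is at 0 °C with ice remaining.
m_melt = 74071 / L_f = 0.2218 kg.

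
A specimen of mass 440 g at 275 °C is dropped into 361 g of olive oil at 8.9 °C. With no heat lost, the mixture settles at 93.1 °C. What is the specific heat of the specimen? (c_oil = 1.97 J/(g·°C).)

Setting the total heat transfer to zero:
440×c×(93.1 − 275) + 361×1.97×(93.1 − 8.9) = 0
-80036 c = -59881
c = -59881/-80036 ≈ 0.7482 J/(g·°C)

c ≈ 0.748 J/(g·°C)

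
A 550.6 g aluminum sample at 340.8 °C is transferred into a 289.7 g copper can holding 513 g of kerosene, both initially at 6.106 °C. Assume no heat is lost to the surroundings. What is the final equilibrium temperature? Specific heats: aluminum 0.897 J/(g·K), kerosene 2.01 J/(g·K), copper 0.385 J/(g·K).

T_f ≈ 107.1 °C

Energy conservation, ΣQ = 0:
550.6*0.897*(T − 340.8) + 513*2.01*(T − 6.106) + 289.7*0.385*(T − 6.106) = 0
493.89(T − 340.8) + 1031.1(T − 6.106) + 111.53(T − 6.106) = 0
(493.89 + 1031.1 + 111.53) T = 493.89*340.8 + 1031.1*6.106 + 111.53*6.106
T = 175294/1636.6 ≈ 107.11 °C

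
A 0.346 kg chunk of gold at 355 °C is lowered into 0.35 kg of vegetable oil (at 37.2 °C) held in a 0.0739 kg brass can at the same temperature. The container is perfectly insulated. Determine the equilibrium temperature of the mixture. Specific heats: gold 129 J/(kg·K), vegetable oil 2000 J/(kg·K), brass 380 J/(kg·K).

T_f ≈ 55.6 °C

T_f is the heat-capacity-weighted average of the initial temperatures:
T_f = (44.63·355 + 700·37.2 + 28.08·37.2) / (44.63 + 700 + 28.08)
    = 42930 / 772.72 ≈ 55.56 °C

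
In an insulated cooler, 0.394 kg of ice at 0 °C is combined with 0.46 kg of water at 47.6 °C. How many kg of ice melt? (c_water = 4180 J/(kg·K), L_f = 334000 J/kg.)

Cooling the water to 0 °C releases 0.46×4180×47.6 = 91525 J.
To melt every bit of ice: 0.394×334000 = 131596 J.
91525 J < 131596 J, so only part of the ice melts and the system sits at 0 °C.
m_melt = 91525 / L_f = 0.274 kg.

m_melted ≈ 0.274 kg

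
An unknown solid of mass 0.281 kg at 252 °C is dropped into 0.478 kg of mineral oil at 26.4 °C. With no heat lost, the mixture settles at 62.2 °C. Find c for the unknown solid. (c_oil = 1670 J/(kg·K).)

c ≈ 536 J/(kg·K)

Conservation of energy gives ΣQ = 0:
0.281×c×(62.2 − 252) + 0.478×1670×(62.2 − 26.4) = 0
-53.33 c = -28578
c = -28578/-53.33 ≈ 535.8 J/(kg·K)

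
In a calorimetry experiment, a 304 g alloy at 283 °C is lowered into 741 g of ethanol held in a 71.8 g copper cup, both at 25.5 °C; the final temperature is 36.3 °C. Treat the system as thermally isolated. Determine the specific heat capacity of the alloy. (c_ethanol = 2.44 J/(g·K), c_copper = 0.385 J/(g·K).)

Let T be the final temperature. ΣQ_i = 0:
304×c×(36.3 − 283) + 741×2.44×(36.3 − 25.5) + 71.8×0.385×(36.3 − 25.5) = 0
-74997 c = -19825
c = -19825/-74997 ≈ 0.2643 J/(g·K)

c ≈ 0.264 J/(g·K)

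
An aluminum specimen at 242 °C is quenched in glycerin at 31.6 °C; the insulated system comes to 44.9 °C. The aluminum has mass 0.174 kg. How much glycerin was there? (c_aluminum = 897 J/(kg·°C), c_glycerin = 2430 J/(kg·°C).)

m ≈ 0.952 kg

|Q_aluminum| = |Q_glycerin|:
0.174·897·(242 − 44.9) = m·2430·(44.9 − 31.6)
32319 m = 30763  ⇒  m ≈ 0.9519 kg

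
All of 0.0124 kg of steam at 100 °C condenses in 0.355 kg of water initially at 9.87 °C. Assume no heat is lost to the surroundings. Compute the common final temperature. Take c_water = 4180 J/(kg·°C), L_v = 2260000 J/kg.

T_f ≈ 31.2 °C

Sum of m c ΔT and latent-heat terms is zero:
condense steam: −0.0124·2260000 = −28024; condensed water 100 °C→T: 51.83(T − 100); original water: 1483.9(T − 9.87)
1535.7 T = 28024 + 5183.2 + 14646 = 47853
T ≈ 31.16 °C — below 100 °C, confirming all the steam condensed.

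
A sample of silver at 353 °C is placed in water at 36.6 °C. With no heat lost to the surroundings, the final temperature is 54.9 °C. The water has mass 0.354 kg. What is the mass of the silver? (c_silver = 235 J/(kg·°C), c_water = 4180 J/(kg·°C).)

m ≈ 0.387 kg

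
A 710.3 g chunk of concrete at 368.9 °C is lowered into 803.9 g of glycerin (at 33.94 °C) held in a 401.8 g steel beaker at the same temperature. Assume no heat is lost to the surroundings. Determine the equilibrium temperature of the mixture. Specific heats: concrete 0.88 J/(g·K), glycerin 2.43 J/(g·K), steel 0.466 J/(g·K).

T_f ≈ 109.6 °C

Conservation of energy gives ΣQ = 0:
710.3×0.88×(T − 368.9) + 803.9×2.43×(T − 33.94) + 401.8×0.466×(T − 33.94) = 0
625.06(T − 368.9) + 1953.5(T − 33.94) + 187.24(T − 33.94) = 0
(625.06 + 1953.5 + 187.24) T = 625.06×368.9 + 1953.5×33.94 + 187.24×33.94
T = 303242 / 2765.8 = 110 °C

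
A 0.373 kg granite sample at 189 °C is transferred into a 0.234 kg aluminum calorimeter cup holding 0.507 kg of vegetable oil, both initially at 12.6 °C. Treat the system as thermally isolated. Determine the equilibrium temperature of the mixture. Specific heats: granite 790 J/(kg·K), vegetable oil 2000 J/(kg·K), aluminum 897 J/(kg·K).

T_f ≈ 46.8 °C

With ΣQ=0 the equilibrium temperature is the m·c-weighted mean:
T_f = (294.67×189 + 1014×12.6 + 209.9×12.6) / (294.67 + 1014 + 209.9)
    = 71114 / 1518.6 ≈ 46.83 °C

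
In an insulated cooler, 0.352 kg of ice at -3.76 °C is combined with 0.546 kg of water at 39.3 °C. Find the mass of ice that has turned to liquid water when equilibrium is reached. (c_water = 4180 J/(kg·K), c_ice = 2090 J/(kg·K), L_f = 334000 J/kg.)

Cooling the water to 0 °C releases 0.546×4180×39.3 = 89694 J.
Of that, 0.352×2090×3.76 = 2766.2 J goes to bring the ice to 0 °C, leaving 86927 J.
Melting all 0.352 kg of ice would need 0.352×334000 = 117568 J.
86927 J < 117568 J, so only part of the ice melts and the system sits at 0 °C.
Mass melted = 86927/334000 ≈ 0.2603 kg.

m_melted ≈ 0.26 kg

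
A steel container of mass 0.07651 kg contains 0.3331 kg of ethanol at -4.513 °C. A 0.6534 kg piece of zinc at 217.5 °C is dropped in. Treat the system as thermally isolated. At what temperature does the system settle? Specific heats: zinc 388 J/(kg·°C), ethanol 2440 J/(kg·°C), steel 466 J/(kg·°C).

T_f ≈ 46.6 °C

Conservation of energy gives ΣQ = 0:
0.6534×388×(T − 217.5) + 0.3331×2440×(T − (-4.513)) + 0.07651×466×(T − (-4.513)) = 0
(253.52 + 812.76 + 35.65) T = 253.52×217.5 + 812.76×(-4.513) + 35.65×(-4.513)
T ≈ 46.56 °C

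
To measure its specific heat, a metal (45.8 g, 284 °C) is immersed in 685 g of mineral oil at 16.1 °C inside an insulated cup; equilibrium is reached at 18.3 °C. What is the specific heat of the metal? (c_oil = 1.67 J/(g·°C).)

Taking heat into each body as positive, Σ m c ΔT = 0:
45.8×c×(18.3 − 284) + 685×1.67×(18.3 − 16.1) = 0
-12169 c = -2516.7
c = -2516.7/-12169 ≈ 0.2068 J/(g·°C)

c ≈ 0.207 J/(g·°C)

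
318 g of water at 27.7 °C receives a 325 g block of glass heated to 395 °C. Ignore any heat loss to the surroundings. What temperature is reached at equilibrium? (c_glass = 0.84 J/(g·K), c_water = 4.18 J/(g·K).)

Let T be the final temperature. ΣQ_i = 0:
325×0.84×(T − 395) + 318×4.18×(T − 27.7) = 0
273(T − 395) + 1329.2(T − 27.7) = 0
(273 + 1329.2) T = 273×395 + 1329.2×27.7
T = 144655 / 1602.2 = 90.3 °C

T_f ≈ 90.3 °C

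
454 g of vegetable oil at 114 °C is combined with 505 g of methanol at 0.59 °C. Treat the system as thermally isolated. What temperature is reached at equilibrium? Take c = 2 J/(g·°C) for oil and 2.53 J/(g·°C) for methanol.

T_f ≈ 47.7 °C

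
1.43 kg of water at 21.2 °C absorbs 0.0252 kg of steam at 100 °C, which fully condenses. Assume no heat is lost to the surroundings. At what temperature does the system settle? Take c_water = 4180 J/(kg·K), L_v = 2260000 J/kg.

Energy conservation, ΣQ = 0:
steam→water at 100 °C releases m L_v = 0.0252·2260000 = 56952; condensed water 100 °C→T: 105.34(T − 100); water warms: 1.43·4180·(T − 21.2) = 5977.4(T − 21.2)
6082.7 T = 56952 + 10534 + 126721 = 194206
T ≈ 31.93 °C (< 100 °C, so full condensation is consistent).

T_f ≈ 31.9 °C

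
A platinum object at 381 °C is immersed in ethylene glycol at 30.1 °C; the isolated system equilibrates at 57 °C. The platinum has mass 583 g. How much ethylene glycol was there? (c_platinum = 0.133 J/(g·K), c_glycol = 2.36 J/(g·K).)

m ≈ 396 g

Heat lost by the platinum = heat gained by the glycol:
583×0.133×(381 − 57) = m×2.36×(57 − 30.1)
63.48 m = 25123  ⇒  m ≈ 395.7 g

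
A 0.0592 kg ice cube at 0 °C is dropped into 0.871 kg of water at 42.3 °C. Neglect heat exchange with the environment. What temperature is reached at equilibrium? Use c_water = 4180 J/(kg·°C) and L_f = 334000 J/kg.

T_f ≈ 34.5 °C

Net heat exchanged in the isolated system is zero:
melt ice: 0.0592·334000 = 19773
  meltwater 0→T: 0.0592·4180·T = 247.46 T
  water cools: 0.871·4180·(T − 42.3) = 3640.8(T − 42.3)
3888.2 T = 154005 − 19773 = 134232
T ≈ 34.52 °C — above 0 °C, consistent with complete melting.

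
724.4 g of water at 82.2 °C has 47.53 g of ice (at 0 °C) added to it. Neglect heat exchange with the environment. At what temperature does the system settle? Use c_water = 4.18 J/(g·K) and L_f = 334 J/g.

T_f ≈ 72.2 °C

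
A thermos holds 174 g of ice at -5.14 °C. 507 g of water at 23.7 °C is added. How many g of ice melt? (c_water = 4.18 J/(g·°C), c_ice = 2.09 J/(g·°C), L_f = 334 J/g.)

m_melted ≈ 145 g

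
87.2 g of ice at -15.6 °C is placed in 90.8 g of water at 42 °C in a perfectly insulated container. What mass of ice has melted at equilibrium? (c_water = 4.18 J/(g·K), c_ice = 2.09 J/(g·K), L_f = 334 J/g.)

Cooling the water to 0 °C releases 90.8·4.18·42 = 15941 J.
Of that, 87.2·2.09·15.6 = 2843.1 J goes to bring the ice to 0 °C, leaving 13098 J.
Fully melting the ice requires m_ice L_f = 87.2·334 = 29125 J.
Since 13098 < 29125 J, not all the ice melts; equilibrium is at 0 °C.
m_melted·334 = 13098  ⇒  m_melted ≈ 39.21 g.

m_melted ≈ 39.2 g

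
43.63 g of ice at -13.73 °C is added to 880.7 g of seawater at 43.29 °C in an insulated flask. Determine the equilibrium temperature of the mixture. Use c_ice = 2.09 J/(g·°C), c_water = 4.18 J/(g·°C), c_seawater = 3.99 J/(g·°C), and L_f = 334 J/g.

T_f ≈ 36.9 °C

Heat gained plus heat lost sum to zero:
ice -13.73→0 °C: 43.63×2.09×13.73 = 1252
  latent heat to melt: 43.63×334 = 14572
  meltwater 0→T: 43.63×4.18×T = 182.37 T
  seawater: 3514(T − 43.29)
3696.4 T = 152121 − 15824 = 136296
T ≈ 36.87 °C — above 0 °C, consistent with complete melting.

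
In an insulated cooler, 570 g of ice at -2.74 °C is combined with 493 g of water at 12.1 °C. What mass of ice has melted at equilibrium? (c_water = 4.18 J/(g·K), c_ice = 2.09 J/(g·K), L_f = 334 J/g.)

m_melted ≈ 64.9 g

Cooling the water to 0 °C releases 493·4.18·12.1 = 24935 J.
Warming the ice to 0 °C takes 570·2.09·2.74 = 3264.2 J, leaving 21671 J for melting.
Fully melting the ice requires m_ice L_f = 570·334 = 190380 J.
21671 J < 190380 J, so only part of the ice melts and the system sits at 0 °C.
m_melted·334 = 21671  ⇒  m_melted ≈ 64.88 g.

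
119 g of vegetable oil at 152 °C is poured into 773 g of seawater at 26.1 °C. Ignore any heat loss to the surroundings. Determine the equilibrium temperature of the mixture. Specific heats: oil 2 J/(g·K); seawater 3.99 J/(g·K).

T_f ≈ 35.1 °C

Heat lost by the oil equals heat gained by the seawater:
119·2·(152 − T) = 773·3.99·(T − 26.1)
238(152 − T) = 3084.3(T − 26.1)
3322.3 T = 116675  ⇒  T ≈ 35.12 °C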